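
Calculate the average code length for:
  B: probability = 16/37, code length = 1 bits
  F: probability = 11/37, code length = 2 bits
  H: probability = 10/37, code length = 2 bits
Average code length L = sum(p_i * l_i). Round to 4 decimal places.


Weighted contributions p_i * l_i:
  B: (16/37) * 1 = 16/37
  F: (11/37) * 2 = 22/37
  H: (10/37) * 2 = 20/37
Sum = (16 + 22 + 20)/37 = 58/37

L = 58/37 = 1.5676 bits/symbol


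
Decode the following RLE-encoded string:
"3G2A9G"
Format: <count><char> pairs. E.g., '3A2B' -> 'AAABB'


Expanding each <count><char> pair:
  3G -> 'GGG'
  2A -> 'AA'
  9G -> 'GGGGGGGGG'

Decoded = GGGAAGGGGGGGGG


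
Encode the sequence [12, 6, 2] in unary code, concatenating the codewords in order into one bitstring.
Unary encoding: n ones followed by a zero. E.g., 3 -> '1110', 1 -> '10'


Encode each number as n ones followed by a terminating 0:
  12 -> 1111111111110 (13 bits)
  6 -> 1111110 (7 bits)
  2 -> 110 (3 bits)
Total length = 13 + 7 + 3 = 23 bits.

Unary([12, 6, 2]) = 11111111111101111110110 (23 bits)


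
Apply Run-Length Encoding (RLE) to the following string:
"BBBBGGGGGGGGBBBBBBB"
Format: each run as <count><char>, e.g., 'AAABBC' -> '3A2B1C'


Scanning runs left to right:
  i=0: run of 'B' x 4 -> '4B'
  i=4: run of 'G' x 8 -> '8G'
  i=12: run of 'B' x 7 -> '7B'

RLE = 4B8G7B


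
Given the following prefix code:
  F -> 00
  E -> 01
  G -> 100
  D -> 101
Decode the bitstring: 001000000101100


Decoding step by step:
Bits 00 -> F
Bits 100 -> G
Bits 00 -> F
Bits 00 -> F
Bits 101 -> D
Bits 100 -> G


Decoded message: FGFFDG


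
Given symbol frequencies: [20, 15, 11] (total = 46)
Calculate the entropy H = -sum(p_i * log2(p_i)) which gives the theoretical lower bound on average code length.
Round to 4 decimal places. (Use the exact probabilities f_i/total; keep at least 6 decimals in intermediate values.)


Per-symbol terms -p_i * log2(p_i) with p_i = f_i/46:
  p = 20/46 = 0.434783: log2(p) = -1.201634, -p*log2(p) = 0.522450
  p = 15/46 = 0.326087: log2(p) = -1.616671, -p*log2(p) = 0.527175
  p = 11/46 = 0.239130: log2(p) = -2.064130, -p*log2(p) = 0.493596
H = 0.522450 + 0.527175 + 0.493596 = 1.543221

H = 1.5432 bits/symbol


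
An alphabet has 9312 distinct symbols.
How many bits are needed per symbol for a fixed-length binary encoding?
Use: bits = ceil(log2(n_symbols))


log2(9312) = 13.1849
Bracket: 2^13 = 8192 < 9312 <= 2^14 = 16384
So ceil(log2(9312)) = 14

bits = ceil(log2(9312)) = ceil(13.1849) = 14 bits


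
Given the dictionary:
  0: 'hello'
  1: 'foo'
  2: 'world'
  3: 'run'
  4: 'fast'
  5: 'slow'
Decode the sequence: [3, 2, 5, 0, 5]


Look up each index in the dictionary:
  3 -> 'run'
  2 -> 'world'
  5 -> 'slow'
  0 -> 'hello'
  5 -> 'slow'

Decoded: "run world slow hello slow"


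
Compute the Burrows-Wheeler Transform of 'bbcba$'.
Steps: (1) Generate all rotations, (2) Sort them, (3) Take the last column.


Rotations (sorted):
  0: $bbcba -> last char: a
  1: a$bbcb -> last char: b
  2: ba$bbc -> last char: c
  3: bbcba$ -> last char: $
  4: bcba$b -> last char: b
  5: cba$bb -> last char: b


BWT = abc$bb


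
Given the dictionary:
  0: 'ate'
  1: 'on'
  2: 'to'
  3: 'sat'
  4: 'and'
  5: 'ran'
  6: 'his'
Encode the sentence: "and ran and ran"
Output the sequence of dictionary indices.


Look up each word in the dictionary:
  'and' -> 4
  'ran' -> 5
  'and' -> 4
  'ran' -> 5

Encoded: [4, 5, 4, 5]


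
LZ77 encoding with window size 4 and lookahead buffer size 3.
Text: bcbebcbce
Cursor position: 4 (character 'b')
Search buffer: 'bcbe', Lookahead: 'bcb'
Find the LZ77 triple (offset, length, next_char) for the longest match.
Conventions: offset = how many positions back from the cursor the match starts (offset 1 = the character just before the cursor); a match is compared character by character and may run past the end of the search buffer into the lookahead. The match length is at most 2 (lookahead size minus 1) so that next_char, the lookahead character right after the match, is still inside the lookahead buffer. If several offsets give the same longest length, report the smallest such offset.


Try each offset into the search buffer:
  offset=1 (pos 3, char 'e'): match length 0
  offset=2 (pos 2, char 'b'): match length 1
  offset=3 (pos 1, char 'c'): match length 0
  offset=4 (pos 0, char 'b'): match length 2
Longest match has length 2 at offset 4.
next_char = character at position 4 + 2 = 6 -> 'b'

Best match: offset=4, length=2 (matching 'bc' starting at position 0)
LZ77 triple: (4, 2, 'b')


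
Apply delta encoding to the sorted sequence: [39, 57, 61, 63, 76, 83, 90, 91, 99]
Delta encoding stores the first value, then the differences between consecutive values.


First value: 39
Deltas:
  57 - 39 = 18
  61 - 57 = 4
  63 - 61 = 2
  76 - 63 = 13
  83 - 76 = 7
  90 - 83 = 7
  91 - 90 = 1
  99 - 91 = 8


Delta encoded: [39, 18, 4, 2, 13, 7, 7, 1, 8]


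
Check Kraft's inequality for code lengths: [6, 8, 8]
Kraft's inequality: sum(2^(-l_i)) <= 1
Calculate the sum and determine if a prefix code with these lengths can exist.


Sum = 2^(-6) + 2^(-8) + 2^(-8)
    = 0.015625 + 0.00390625 + 0.00390625
    = 6/256 = 0.0234375
Since 0.0234375 <= 1, Kraft's inequality IS satisfied.
A prefix code with these lengths CAN exist.

Kraft sum = 0.0234375. Satisfied.


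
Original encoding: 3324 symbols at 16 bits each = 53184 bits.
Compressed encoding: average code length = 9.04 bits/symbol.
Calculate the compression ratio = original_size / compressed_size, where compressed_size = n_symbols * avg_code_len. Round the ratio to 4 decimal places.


original_size = n_symbols * orig_bits = 3324 * 16 = 53184 bits
compressed_size = n_symbols * avg_code_len = 3324 * 9.04 = 30048.96 bits
ratio = original_size / compressed_size = 53184 / 30048.96 = 1.7699

Compression ratio = 1.7699


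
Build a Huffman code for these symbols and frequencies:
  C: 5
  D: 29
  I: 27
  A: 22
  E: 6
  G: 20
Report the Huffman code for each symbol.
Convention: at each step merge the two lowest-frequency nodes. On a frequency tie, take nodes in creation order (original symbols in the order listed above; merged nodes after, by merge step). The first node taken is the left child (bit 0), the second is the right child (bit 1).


Huffman tree construction:
Step 1: Merge C(5) + E(6) = 11
Step 2: Merge (C+E)(11) + G(20) = 31
Step 3: Merge A(22) + I(27) = 49
Step 4: Merge D(29) + ((C+E)+G)(31) = 60
Step 5: Merge (A+I)(49) + (D+((C+E)+G))(60) = 109
Read each symbol's code off the tree from the root (left child = 0, right child = 1).

Codes:
  C: 1100 (length 4)
  D: 10 (length 2)
  I: 01 (length 2)
  A: 00 (length 2)
  E: 1101 (length 4)
  G: 111 (length 3)
Average code length: 260/109 = 2.3853 bits/symbol


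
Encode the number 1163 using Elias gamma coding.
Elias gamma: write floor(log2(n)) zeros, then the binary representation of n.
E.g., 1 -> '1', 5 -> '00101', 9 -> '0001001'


num_bits = floor(log2(1163)) + 1 = 11
leading_zeros = num_bits - 1 = 10
binary(1163) = 10010001011

Elias gamma(1163) = '0000000000' + '10010001011' = 000000000010010001011 (21 bits)


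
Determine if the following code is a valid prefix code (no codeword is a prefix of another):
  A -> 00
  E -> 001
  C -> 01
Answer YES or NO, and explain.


Checking each pair (does one codeword prefix another?):
  A='00' vs E='001': prefix -- VIOLATION

NO -- this is NOT a valid prefix code. A (00) is a prefix of E (001).


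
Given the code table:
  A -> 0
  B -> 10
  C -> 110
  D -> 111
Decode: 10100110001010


Decoding:
10 -> B
10 -> B
0 -> A
110 -> C
0 -> A
0 -> A
10 -> B
10 -> B


Result: BBACAABB


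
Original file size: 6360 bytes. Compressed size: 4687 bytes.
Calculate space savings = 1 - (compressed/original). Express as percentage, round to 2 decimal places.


ratio = compressed/original = 4687/6360 = 0.73695
savings = 1 - ratio = 1 - 0.73695 = 0.26305
as a percentage: 0.26305 * 100 = 26.31%

Space savings = 1 - 4687/6360 = 26.31%


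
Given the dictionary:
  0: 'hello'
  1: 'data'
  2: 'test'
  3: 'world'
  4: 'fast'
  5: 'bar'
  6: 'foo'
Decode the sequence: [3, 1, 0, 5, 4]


Look up each index in the dictionary:
  3 -> 'world'
  1 -> 'data'
  0 -> 'hello'
  5 -> 'bar'
  4 -> 'fast'

Decoded: "world data hello bar fast"


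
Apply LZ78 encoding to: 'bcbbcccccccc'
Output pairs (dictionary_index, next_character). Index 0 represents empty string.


LZ78 encoding steps:
Dictionary: {0: ''}
Step 1: w='' (idx 0), next='b' -> output (0, 'b'), add 'b' as idx 1
Step 2: w='' (idx 0), next='c' -> output (0, 'c'), add 'c' as idx 2
Step 3: w='b' (idx 1), next='b' -> output (1, 'b'), add 'bb' as idx 3
Step 4: w='c' (idx 2), next='c' -> output (2, 'c'), add 'cc' as idx 4
Step 5: w='cc' (idx 4), next='c' -> output (4, 'c'), add 'ccc' as idx 5
Step 6: w='ccc' (idx 5), end of input -> output (5, '')


Encoded: [(0, 'b'), (0, 'c'), (1, 'b'), (2, 'c'), (4, 'c'), (5, '')]


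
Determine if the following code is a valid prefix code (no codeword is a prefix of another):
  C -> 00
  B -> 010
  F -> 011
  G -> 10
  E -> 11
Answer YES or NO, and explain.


Checking each pair (does one codeword prefix another?):
  C='00' vs B='010': no prefix
  C='00' vs F='011': no prefix
  C='00' vs G='10': no prefix
  C='00' vs E='11': no prefix
  B='010' vs C='00': no prefix
  B='010' vs F='011': no prefix
  B='010' vs G='10': no prefix
  B='010' vs E='11': no prefix
  F='011' vs C='00': no prefix
  F='011' vs B='010': no prefix
  F='011' vs G='10': no prefix
  F='011' vs E='11': no prefix
  G='10' vs C='00': no prefix
  G='10' vs B='010': no prefix
  G='10' vs F='011': no prefix
  G='10' vs E='11': no prefix
  E='11' vs C='00': no prefix
  E='11' vs B='010': no prefix
  E='11' vs F='011': no prefix
  E='11' vs G='10': no prefix
No violation found over all pairs.

YES -- this is a valid prefix code. No codeword is a prefix of any other codeword.


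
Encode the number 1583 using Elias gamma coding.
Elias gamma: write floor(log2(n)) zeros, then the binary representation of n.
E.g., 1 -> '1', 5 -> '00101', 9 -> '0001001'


num_bits = floor(log2(1583)) + 1 = 11
leading_zeros = num_bits - 1 = 10
binary(1583) = 11000101111

Elias gamma(1583) = '0000000000' + '11000101111' = 000000000011000101111 (21 bits)


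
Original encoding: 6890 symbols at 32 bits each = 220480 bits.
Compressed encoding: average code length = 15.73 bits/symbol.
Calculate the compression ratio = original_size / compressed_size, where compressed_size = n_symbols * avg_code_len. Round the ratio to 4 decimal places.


original_size = n_symbols * orig_bits = 6890 * 32 = 220480 bits
compressed_size = n_symbols * avg_code_len = 6890 * 15.73 = 108379.7 bits
ratio = original_size / compressed_size = 220480 / 108379.7 = 2.0343

Compression ratio = 2.0343


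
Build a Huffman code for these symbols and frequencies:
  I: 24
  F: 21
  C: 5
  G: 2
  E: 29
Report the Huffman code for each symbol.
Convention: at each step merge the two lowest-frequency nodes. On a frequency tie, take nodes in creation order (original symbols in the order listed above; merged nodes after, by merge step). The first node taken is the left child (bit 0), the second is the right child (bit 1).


Huffman tree construction:
Step 1: Merge G(2) + C(5) = 7
Step 2: Merge (G+C)(7) + F(21) = 28
Step 3: Merge I(24) + ((G+C)+F)(28) = 52
Step 4: Merge E(29) + (I+((G+C)+F))(52) = 81
Read each symbol's code off the tree from the root (left child = 0, right child = 1).

Codes:
  I: 10 (length 2)
  F: 111 (length 3)
  C: 1101 (length 4)
  G: 1100 (length 4)
  E: 0 (length 1)
Average code length: 168/81 = 2.0741 bits/symbol


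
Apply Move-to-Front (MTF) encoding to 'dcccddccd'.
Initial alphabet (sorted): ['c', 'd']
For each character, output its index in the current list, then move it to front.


MTF encoding:
'd': index 1 in ['c', 'd'] -> ['d', 'c']
'c': index 1 in ['d', 'c'] -> ['c', 'd']
'c': index 0 in ['c', 'd'] -> ['c', 'd']
'c': index 0 in ['c', 'd'] -> ['c', 'd']
'd': index 1 in ['c', 'd'] -> ['d', 'c']
'd': index 0 in ['d', 'c'] -> ['d', 'c']
'c': index 1 in ['d', 'c'] -> ['c', 'd']
'c': index 0 in ['c', 'd'] -> ['c', 'd']
'd': index 1 in ['c', 'd'] -> ['d', 'c']


Output: [1, 1, 0, 0, 1, 0, 1, 0, 1]


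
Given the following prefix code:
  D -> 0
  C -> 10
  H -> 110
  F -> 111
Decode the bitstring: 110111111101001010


Decoding step by step:
Bits 110 -> H
Bits 111 -> F
Bits 111 -> F
Bits 10 -> C
Bits 10 -> C
Bits 0 -> D
Bits 10 -> C
Bits 10 -> C


Decoded message: HFFCCDCC


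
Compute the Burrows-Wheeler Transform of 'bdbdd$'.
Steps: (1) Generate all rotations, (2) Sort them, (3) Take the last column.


Rotations (sorted):
  0: $bdbdd -> last char: d
  1: bdbdd$ -> last char: $
  2: bdd$bd -> last char: d
  3: d$bdbd -> last char: d
  4: dbdd$b -> last char: b
  5: dd$bdb -> last char: b


BWT = d$ddbb


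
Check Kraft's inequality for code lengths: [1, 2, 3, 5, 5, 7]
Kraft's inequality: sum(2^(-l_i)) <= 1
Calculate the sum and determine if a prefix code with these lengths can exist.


Sum = 2^(-1) + 2^(-2) + 2^(-3) + 2^(-5) + 2^(-5) + 2^(-7)
    = 0.5 + 0.25 + 0.125 + 0.03125 + 0.03125 + 0.0078125
    = 121/128 = 0.9453125
Since 0.9453125 <= 1, Kraft's inequality IS satisfied.
A prefix code with these lengths CAN exist.

Kraft sum = 0.9453125. Satisfied.


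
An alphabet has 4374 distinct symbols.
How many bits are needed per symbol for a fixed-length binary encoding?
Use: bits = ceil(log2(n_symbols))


log2(4374) = 12.0947
Bracket: 2^12 = 4096 < 4374 <= 2^13 = 8192
So ceil(log2(4374)) = 13

bits = ceil(log2(4374)) = ceil(12.0947) = 13 bits


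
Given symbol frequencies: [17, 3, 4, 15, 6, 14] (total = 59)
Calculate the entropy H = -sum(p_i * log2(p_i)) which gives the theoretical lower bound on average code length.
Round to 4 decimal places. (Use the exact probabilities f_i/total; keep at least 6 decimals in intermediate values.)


Per-symbol terms -p_i * log2(p_i) with p_i = f_i/59:
  p = 17/59 = 0.288136: log2(p) = -1.795180, -p*log2(p) = 0.517255
  p = 3/59 = 0.050847: log2(p) = -4.297681, -p*log2(p) = 0.218526
  p = 4/59 = 0.067797: log2(p) = -3.882643, -p*log2(p) = 0.263230
  p = 15/59 = 0.254237: log2(p) = -1.975752, -p*log2(p) = 0.502310
  p = 6/59 = 0.101695: log2(p) = -3.297681, -p*log2(p) = 0.335357
  p = 14/59 = 0.237288: log2(p) = -2.075288, -p*log2(p) = 0.492441
H = 0.517255 + 0.218526 + 0.263230 + 0.502310 + 0.335357 + 0.492441 = 2.329119

H = 2.3291 bits/symbol


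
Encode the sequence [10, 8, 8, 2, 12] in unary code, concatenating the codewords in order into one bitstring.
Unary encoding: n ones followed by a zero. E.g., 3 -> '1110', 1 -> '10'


Encode each number as n ones followed by a terminating 0:
  10 -> 11111111110 (11 bits)
  8 -> 111111110 (9 bits)
  8 -> 111111110 (9 bits)
  2 -> 110 (3 bits)
  12 -> 1111111111110 (13 bits)
Total length = 11 + 9 + 9 + 3 + 13 = 45 bits.

Unary([10, 8, 8, 2, 12]) = 111111111101111111101111111101101111111111110 (45 bits)


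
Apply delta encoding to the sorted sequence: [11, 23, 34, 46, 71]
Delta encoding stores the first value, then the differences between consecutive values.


First value: 11
Deltas:
  23 - 11 = 12
  34 - 23 = 11
  46 - 34 = 12
  71 - 46 = 25


Delta encoded: [11, 12, 11, 12, 25]


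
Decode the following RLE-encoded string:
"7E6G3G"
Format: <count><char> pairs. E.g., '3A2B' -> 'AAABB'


Expanding each <count><char> pair:
  7E -> 'EEEEEEE'
  6G -> 'GGGGGG'
  3G -> 'GGG'

Decoded = EEEEEEEGGGGGGGGG


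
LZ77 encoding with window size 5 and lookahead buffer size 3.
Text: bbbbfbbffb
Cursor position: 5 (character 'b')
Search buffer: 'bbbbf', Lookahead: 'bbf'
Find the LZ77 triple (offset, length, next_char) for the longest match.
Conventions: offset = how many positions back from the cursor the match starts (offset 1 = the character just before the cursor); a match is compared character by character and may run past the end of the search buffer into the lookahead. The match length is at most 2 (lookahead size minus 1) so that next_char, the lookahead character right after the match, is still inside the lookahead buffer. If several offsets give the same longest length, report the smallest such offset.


Try each offset into the search buffer:
  offset=1 (pos 4, char 'f'): match length 0
  offset=2 (pos 3, char 'b'): match length 1
  offset=3 (pos 2, char 'b'): match length 2
  offset=4 (pos 1, char 'b'): match length 2
  offset=5 (pos 0, char 'b'): match length 2
Longest match has length 2, found at offsets 3, 4, 5; take the smallest, offset 3.
next_char = character at position 5 + 2 = 7 -> 'f'

Best match: offset=3, length=2 (matching 'bb' starting at position 2)
LZ77 triple: (3, 2, 'f')


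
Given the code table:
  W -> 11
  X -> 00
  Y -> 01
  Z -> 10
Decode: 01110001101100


Decoding:
01 -> Y
11 -> W
00 -> X
01 -> Y
10 -> Z
11 -> W
00 -> X


Result: YWXYZWX


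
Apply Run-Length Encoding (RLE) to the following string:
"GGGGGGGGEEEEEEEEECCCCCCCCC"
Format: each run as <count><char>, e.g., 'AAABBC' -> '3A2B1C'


Scanning runs left to right:
  i=0: run of 'G' x 8 -> '8G'
  i=8: run of 'E' x 9 -> '9E'
  i=17: run of 'C' x 9 -> '9C'

RLE = 8G9E9C


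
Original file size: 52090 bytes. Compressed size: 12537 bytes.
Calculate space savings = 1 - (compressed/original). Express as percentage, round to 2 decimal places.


ratio = compressed/original = 12537/52090 = 0.24068
savings = 1 - ratio = 1 - 0.24068 = 0.75932
as a percentage: 0.75932 * 100 = 75.93%

Space savings = 1 - 12537/52090 = 75.93%


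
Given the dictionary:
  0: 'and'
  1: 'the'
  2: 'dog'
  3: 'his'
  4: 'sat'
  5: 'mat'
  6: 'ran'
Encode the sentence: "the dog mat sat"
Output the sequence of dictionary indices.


Look up each word in the dictionary:
  'the' -> 1
  'dog' -> 2
  'mat' -> 5
  'sat' -> 4

Encoded: [1, 2, 5, 4]


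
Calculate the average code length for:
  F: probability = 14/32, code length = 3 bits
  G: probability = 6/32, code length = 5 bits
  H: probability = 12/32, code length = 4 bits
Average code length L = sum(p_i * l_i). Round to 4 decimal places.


Weighted contributions p_i * l_i:
  F: (14/32) * 3 = 42/32
  G: (6/32) * 5 = 30/32
  H: (12/32) * 4 = 48/32
Sum = (42 + 30 + 48)/32 = 120/32

L = 120/32 = 3.7500 bits/symbol


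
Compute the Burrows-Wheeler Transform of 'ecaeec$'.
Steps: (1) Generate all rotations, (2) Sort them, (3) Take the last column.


Rotations (sorted):
  0: $ecaeec -> last char: c
  1: aeec$ec -> last char: c
  2: c$ecaee -> last char: e
  3: caeec$e -> last char: e
  4: ec$ecae -> last char: e
  5: ecaeec$ -> last char: $
  6: eec$eca -> last char: a


BWT = cceee$a


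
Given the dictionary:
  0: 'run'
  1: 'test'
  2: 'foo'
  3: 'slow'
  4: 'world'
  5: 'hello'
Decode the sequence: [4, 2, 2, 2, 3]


Look up each index in the dictionary:
  4 -> 'world'
  2 -> 'foo'
  2 -> 'foo'
  2 -> 'foo'
  3 -> 'slow'

Decoded: "world foo foo foo slow"


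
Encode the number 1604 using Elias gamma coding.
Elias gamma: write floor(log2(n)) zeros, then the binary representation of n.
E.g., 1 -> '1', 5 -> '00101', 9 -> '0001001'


num_bits = floor(log2(1604)) + 1 = 11
leading_zeros = num_bits - 1 = 10
binary(1604) = 11001000100

Elias gamma(1604) = '0000000000' + '11001000100' = 000000000011001000100 (21 bits)


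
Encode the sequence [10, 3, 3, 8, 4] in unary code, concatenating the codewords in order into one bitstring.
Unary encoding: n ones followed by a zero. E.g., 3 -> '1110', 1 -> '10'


Encode each number as n ones followed by a terminating 0:
  10 -> 11111111110 (11 bits)
  3 -> 1110 (4 bits)
  3 -> 1110 (4 bits)
  8 -> 111111110 (9 bits)
  4 -> 11110 (5 bits)
Total length = 11 + 4 + 4 + 9 + 5 = 33 bits.

Unary([10, 3, 3, 8, 4]) = 111111111101110111011111111011110 (33 bits)


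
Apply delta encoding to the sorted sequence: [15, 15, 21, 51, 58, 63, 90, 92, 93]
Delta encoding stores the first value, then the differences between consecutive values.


First value: 15
Deltas:
  15 - 15 = 0
  21 - 15 = 6
  51 - 21 = 30
  58 - 51 = 7
  63 - 58 = 5
  90 - 63 = 27
  92 - 90 = 2
  93 - 92 = 1


Delta encoded: [15, 0, 6, 30, 7, 5, 27, 2, 1]


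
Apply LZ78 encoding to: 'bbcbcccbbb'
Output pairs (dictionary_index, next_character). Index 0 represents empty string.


LZ78 encoding steps:
Dictionary: {0: ''}
Step 1: w='' (idx 0), next='b' -> output (0, 'b'), add 'b' as idx 1
Step 2: w='b' (idx 1), next='c' -> output (1, 'c'), add 'bc' as idx 2
Step 3: w='bc' (idx 2), next='c' -> output (2, 'c'), add 'bcc' as idx 3
Step 4: w='' (idx 0), next='c' -> output (0, 'c'), add 'c' as idx 4
Step 5: w='b' (idx 1), next='b' -> output (1, 'b'), add 'bb' as idx 5
Step 6: w='b' (idx 1), end of input -> output (1, '')


Encoded: [(0, 'b'), (1, 'c'), (2, 'c'), (0, 'c'), (1, 'b'), (1, '')]


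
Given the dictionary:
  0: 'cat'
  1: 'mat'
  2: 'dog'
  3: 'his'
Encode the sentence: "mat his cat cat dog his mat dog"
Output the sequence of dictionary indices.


Look up each word in the dictionary:
  'mat' -> 1
  'his' -> 3
  'cat' -> 0
  'cat' -> 0
  'dog' -> 2
  'his' -> 3
  'mat' -> 1
  'dog' -> 2

Encoded: [1, 3, 0, 0, 2, 3, 1, 2]


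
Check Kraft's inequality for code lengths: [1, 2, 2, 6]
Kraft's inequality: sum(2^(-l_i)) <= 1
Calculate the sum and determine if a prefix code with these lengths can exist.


Sum = 2^(-1) + 2^(-2) + 2^(-2) + 2^(-6)
    = 0.5 + 0.25 + 0.25 + 0.015625
    = 65/64 = 1.015625
Since 1.015625 > 1, Kraft's inequality is NOT satisfied.
A prefix code with these lengths CANNOT exist.

Kraft sum = 1.015625. Not satisfied.


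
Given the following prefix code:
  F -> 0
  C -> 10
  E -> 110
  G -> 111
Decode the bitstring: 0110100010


Decoding step by step:
Bits 0 -> F
Bits 110 -> E
Bits 10 -> C
Bits 0 -> F
Bits 0 -> F
Bits 10 -> C


Decoded message: FECFFC


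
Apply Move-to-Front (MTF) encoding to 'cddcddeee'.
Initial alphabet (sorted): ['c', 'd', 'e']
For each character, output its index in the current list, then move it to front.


MTF encoding:
'c': index 0 in ['c', 'd', 'e'] -> ['c', 'd', 'e']
'd': index 1 in ['c', 'd', 'e'] -> ['d', 'c', 'e']
'd': index 0 in ['d', 'c', 'e'] -> ['d', 'c', 'e']
'c': index 1 in ['d', 'c', 'e'] -> ['c', 'd', 'e']
'd': index 1 in ['c', 'd', 'e'] -> ['d', 'c', 'e']
'd': index 0 in ['d', 'c', 'e'] -> ['d', 'c', 'e']
'e': index 2 in ['d', 'c', 'e'] -> ['e', 'd', 'c']
'e': index 0 in ['e', 'd', 'c'] -> ['e', 'd', 'c']
'e': index 0 in ['e', 'd', 'c'] -> ['e', 'd', 'c']


Output: [0, 1, 0, 1, 1, 0, 2, 0, 0]


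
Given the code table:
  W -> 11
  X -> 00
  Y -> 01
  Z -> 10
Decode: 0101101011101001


Decoding:
01 -> Y
01 -> Y
10 -> Z
10 -> Z
11 -> W
10 -> Z
10 -> Z
01 -> Y


Result: YYZZWZZY


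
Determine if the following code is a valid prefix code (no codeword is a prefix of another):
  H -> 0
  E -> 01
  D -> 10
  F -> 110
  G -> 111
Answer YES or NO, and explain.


Checking each pair (does one codeword prefix another?):
  H='0' vs E='01': prefix -- VIOLATION

NO -- this is NOT a valid prefix code. H (0) is a prefix of E (01).


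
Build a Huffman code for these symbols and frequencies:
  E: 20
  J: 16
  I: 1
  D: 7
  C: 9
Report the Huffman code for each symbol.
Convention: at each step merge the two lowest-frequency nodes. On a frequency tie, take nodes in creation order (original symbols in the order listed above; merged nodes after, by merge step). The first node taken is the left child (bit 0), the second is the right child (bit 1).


Huffman tree construction:
Step 1: Merge I(1) + D(7) = 8
Step 2: Merge (I+D)(8) + C(9) = 17
Step 3: Merge J(16) + ((I+D)+C)(17) = 33
Step 4: Merge E(20) + (J+((I+D)+C))(33) = 53
Read each symbol's code off the tree from the root (left child = 0, right child = 1).

Codes:
  E: 0 (length 1)
  J: 10 (length 2)
  I: 1100 (length 4)
  D: 1101 (length 4)
  C: 111 (length 3)
Average code length: 111/53 = 2.0943 bits/symbol


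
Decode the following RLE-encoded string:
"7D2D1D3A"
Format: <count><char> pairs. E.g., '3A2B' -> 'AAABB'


Expanding each <count><char> pair:
  7D -> 'DDDDDDD'
  2D -> 'DD'
  1D -> 'D'
  3A -> 'AAA'

Decoded = DDDDDDDDDDAAA


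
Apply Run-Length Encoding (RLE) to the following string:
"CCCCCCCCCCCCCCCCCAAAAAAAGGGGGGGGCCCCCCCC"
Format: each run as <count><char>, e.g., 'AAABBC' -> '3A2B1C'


Scanning runs left to right:
  i=0: run of 'C' x 17 -> '17C'
  i=17: run of 'A' x 7 -> '7A'
  i=24: run of 'G' x 8 -> '8G'
  i=32: run of 'C' x 8 -> '8C'

RLE = 17C7A8G8C


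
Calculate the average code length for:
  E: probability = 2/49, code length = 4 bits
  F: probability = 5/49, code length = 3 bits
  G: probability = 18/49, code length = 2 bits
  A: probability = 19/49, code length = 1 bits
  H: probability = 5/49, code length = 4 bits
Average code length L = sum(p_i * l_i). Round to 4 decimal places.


Weighted contributions p_i * l_i:
  E: (2/49) * 4 = 8/49
  F: (5/49) * 3 = 15/49
  G: (18/49) * 2 = 36/49
  A: (19/49) * 1 = 19/49
  H: (5/49) * 4 = 20/49
Sum = (8 + 15 + 36 + 19 + 20)/49 = 98/49

L = 98/49 = 2.0000 bits/symbol


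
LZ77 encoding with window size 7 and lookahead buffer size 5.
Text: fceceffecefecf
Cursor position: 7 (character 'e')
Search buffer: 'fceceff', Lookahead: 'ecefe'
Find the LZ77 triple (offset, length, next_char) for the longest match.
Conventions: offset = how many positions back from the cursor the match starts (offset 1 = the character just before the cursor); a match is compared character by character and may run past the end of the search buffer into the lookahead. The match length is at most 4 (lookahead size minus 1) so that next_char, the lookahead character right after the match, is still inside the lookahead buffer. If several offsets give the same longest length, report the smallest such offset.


Try each offset into the search buffer:
  offset=1 (pos 6, char 'f'): match length 0
  offset=2 (pos 5, char 'f'): match length 0
  offset=3 (pos 4, char 'e'): match length 1
  offset=4 (pos 3, char 'c'): match length 0
  offset=5 (pos 2, char 'e'): match length 4
  offset=6 (pos 1, char 'c'): match length 0
  offset=7 (pos 0, char 'f'): match length 0
Longest match has length 4 at offset 5.
next_char = character at position 7 + 4 = 11 -> 'e'

Best match: offset=5, length=4 (matching 'ecef' starting at position 2)
LZ77 triple: (5, 4, 'e')


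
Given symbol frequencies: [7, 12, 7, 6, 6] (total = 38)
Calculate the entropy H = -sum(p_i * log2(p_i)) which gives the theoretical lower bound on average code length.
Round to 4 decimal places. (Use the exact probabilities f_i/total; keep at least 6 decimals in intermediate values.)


Per-symbol terms -p_i * log2(p_i) with p_i = f_i/38:
  p = 7/38 = 0.184211: log2(p) = -2.440573, -p*log2(p) = 0.449579
  p = 12/38 = 0.315789: log2(p) = -1.662965, -p*log2(p) = 0.525147
  p = 7/38 = 0.184211: log2(p) = -2.440573, -p*log2(p) = 0.449579
  p = 6/38 = 0.157895: log2(p) = -2.662965, -p*log2(p) = 0.420468
  p = 6/38 = 0.157895: log2(p) = -2.662965, -p*log2(p) = 0.420468
H = 0.449579 + 0.525147 + 0.449579 + 0.420468 + 0.420468 = 2.265241

H = 2.2652 bits/symbol


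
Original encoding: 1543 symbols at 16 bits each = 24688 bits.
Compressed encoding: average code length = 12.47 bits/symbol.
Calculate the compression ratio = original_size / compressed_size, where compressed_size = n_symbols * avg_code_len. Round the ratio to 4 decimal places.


original_size = n_symbols * orig_bits = 1543 * 16 = 24688 bits
compressed_size = n_symbols * avg_code_len = 1543 * 12.47 = 19241.21 bits
ratio = original_size / compressed_size = 24688 / 19241.21 = 1.2831

Compression ratio = 1.2831


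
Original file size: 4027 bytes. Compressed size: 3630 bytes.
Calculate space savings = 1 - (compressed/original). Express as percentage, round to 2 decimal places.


ratio = compressed/original = 3630/4027 = 0.901415
savings = 1 - ratio = 1 - 0.901415 = 0.098585
as a percentage: 0.098585 * 100 = 9.86%

Space savings = 1 - 3630/4027 = 9.86%


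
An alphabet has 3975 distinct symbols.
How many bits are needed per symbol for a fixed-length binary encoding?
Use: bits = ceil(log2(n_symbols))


log2(3975) = 11.9567
Bracket: 2^11 = 2048 < 3975 <= 2^12 = 4096
So ceil(log2(3975)) = 12

bits = ceil(log2(3975)) = ceil(11.9567) = 12 bits


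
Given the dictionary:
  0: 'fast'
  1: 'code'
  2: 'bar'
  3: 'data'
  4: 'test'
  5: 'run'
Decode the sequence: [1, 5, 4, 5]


Look up each index in the dictionary:
  1 -> 'code'
  5 -> 'run'
  4 -> 'test'
  5 -> 'run'

Decoded: "code run test run"


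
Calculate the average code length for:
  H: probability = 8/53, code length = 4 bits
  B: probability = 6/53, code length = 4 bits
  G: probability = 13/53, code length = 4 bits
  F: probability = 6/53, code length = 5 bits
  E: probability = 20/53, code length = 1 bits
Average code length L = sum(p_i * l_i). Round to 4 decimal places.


Weighted contributions p_i * l_i:
  H: (8/53) * 4 = 32/53
  B: (6/53) * 4 = 24/53
  G: (13/53) * 4 = 52/53
  F: (6/53) * 5 = 30/53
  E: (20/53) * 1 = 20/53
Sum = (32 + 24 + 52 + 30 + 20)/53 = 158/53

L = 158/53 = 2.9811 bits/symbol


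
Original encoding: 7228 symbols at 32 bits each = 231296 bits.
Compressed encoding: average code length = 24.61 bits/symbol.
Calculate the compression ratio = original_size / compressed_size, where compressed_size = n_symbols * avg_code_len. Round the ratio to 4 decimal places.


original_size = n_symbols * orig_bits = 7228 * 32 = 231296 bits
compressed_size = n_symbols * avg_code_len = 7228 * 24.61 = 177881.08 bits
ratio = original_size / compressed_size = 231296 / 177881.08 = 1.3003

Compression ratio = 1.3003


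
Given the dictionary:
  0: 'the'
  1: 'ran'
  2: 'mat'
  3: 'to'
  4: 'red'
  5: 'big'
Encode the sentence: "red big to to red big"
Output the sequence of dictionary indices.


Look up each word in the dictionary:
  'red' -> 4
  'big' -> 5
  'to' -> 3
  'to' -> 3
  'red' -> 4
  'big' -> 5

Encoded: [4, 5, 3, 3, 4, 5]


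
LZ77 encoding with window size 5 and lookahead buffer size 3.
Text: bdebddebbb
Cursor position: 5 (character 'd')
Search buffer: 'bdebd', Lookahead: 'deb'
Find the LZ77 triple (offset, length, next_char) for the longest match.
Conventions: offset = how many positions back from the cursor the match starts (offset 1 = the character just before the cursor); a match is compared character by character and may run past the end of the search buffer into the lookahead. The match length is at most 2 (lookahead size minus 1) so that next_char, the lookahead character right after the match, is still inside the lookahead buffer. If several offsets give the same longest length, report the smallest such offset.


Try each offset into the search buffer:
  offset=1 (pos 4, char 'd'): match length 1
  offset=2 (pos 3, char 'b'): match length 0
  offset=3 (pos 2, char 'e'): match length 0
  offset=4 (pos 1, char 'd'): match length 2
  offset=5 (pos 0, char 'b'): match length 0
Longest match has length 2 at offset 4.
next_char = character at position 5 + 2 = 7 -> 'b'

Best match: offset=4, length=2 (matching 'de' starting at position 1)
LZ77 triple: (4, 2, 'b')


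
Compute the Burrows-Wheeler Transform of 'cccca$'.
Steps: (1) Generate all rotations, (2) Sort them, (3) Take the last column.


Rotations (sorted):
  0: $cccca -> last char: a
  1: a$cccc -> last char: c
  2: ca$ccc -> last char: c
  3: cca$cc -> last char: c
  4: ccca$c -> last char: c
  5: cccca$ -> last char: $


BWT = acccc$


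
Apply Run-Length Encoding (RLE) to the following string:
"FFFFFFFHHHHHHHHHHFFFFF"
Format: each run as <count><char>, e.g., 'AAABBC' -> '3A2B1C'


Scanning runs left to right:
  i=0: run of 'F' x 7 -> '7F'
  i=7: run of 'H' x 10 -> '10H'
  i=17: run of 'F' x 5 -> '5F'

RLE = 7F10H5F


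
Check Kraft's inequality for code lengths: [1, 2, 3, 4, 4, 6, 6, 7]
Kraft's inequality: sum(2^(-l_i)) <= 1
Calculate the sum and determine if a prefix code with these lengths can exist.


Sum = 2^(-1) + 2^(-2) + 2^(-3) + 2^(-4) + 2^(-4) + 2^(-6) + 2^(-6) + 2^(-7)
    = 0.5 + 0.25 + 0.125 + 0.0625 + 0.0625 + 0.015625 + 0.015625 + 0.0078125
    = 133/128 = 1.0390625
Since 1.0390625 > 1, Kraft's inequality is NOT satisfied.
A prefix code with these lengths CANNOT exist.

Kraft sum = 1.0390625. Not satisfied.


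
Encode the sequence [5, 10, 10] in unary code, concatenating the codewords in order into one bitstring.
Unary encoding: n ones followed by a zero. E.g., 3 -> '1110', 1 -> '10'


Encode each number as n ones followed by a terminating 0:
  5 -> 111110 (6 bits)
  10 -> 11111111110 (11 bits)
  10 -> 11111111110 (11 bits)
Total length = 6 + 11 + 11 = 28 bits.

Unary([5, 10, 10]) = 1111101111111111011111111110 (28 bits)


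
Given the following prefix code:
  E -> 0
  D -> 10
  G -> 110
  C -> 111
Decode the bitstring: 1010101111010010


Decoding step by step:
Bits 10 -> D
Bits 10 -> D
Bits 10 -> D
Bits 111 -> C
Bits 10 -> D
Bits 10 -> D
Bits 0 -> E
Bits 10 -> D


Decoded message: DDDCDDED


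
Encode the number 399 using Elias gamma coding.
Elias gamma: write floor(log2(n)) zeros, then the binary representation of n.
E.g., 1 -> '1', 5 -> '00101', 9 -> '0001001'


num_bits = floor(log2(399)) + 1 = 9
leading_zeros = num_bits - 1 = 8
binary(399) = 110001111

Elias gamma(399) = '00000000' + '110001111' = 00000000110001111 (17 bits)


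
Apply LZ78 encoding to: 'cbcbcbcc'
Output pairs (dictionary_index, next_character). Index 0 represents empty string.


LZ78 encoding steps:
Dictionary: {0: ''}
Step 1: w='' (idx 0), next='c' -> output (0, 'c'), add 'c' as idx 1
Step 2: w='' (idx 0), next='b' -> output (0, 'b'), add 'b' as idx 2
Step 3: w='c' (idx 1), next='b' -> output (1, 'b'), add 'cb' as idx 3
Step 4: w='cb' (idx 3), next='c' -> output (3, 'c'), add 'cbc' as idx 4
Step 5: w='c' (idx 1), end of input -> output (1, '')


Encoded: [(0, 'c'), (0, 'b'), (1, 'b'), (3, 'c'), (1, '')]


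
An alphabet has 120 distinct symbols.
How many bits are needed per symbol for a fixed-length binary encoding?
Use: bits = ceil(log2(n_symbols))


log2(120) = 6.9069
Bracket: 2^6 = 64 < 120 <= 2^7 = 128
So ceil(log2(120)) = 7

bits = ceil(log2(120)) = ceil(6.9069) = 7 bits


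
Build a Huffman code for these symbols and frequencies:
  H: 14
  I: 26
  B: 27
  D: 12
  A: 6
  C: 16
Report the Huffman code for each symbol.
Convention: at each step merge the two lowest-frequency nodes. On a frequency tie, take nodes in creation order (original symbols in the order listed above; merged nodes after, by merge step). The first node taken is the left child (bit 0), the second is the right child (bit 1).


Huffman tree construction:
Step 1: Merge A(6) + D(12) = 18
Step 2: Merge H(14) + C(16) = 30
Step 3: Merge (A+D)(18) + I(26) = 44
Step 4: Merge B(27) + (H+C)(30) = 57
Step 5: Merge ((A+D)+I)(44) + (B+(H+C))(57) = 101
Read each symbol's code off the tree from the root (left child = 0, right child = 1).

Codes:
  H: 110 (length 3)
  I: 01 (length 2)
  B: 10 (length 2)
  D: 001 (length 3)
  A: 000 (length 3)
  C: 111 (length 3)
Average code length: 250/101 = 2.4752 bits/symbol


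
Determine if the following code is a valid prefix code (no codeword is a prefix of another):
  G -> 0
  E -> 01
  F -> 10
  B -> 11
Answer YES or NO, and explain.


Checking each pair (does one codeword prefix another?):
  G='0' vs E='01': prefix -- VIOLATION

NO -- this is NOT a valid prefix code. G (0) is a prefix of E (01).


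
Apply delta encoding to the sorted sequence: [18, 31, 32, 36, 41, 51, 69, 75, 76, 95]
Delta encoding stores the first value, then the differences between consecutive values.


First value: 18
Deltas:
  31 - 18 = 13
  32 - 31 = 1
  36 - 32 = 4
  41 - 36 = 5
  51 - 41 = 10
  69 - 51 = 18
  75 - 69 = 6
  76 - 75 = 1
  95 - 76 = 19


Delta encoded: [18, 13, 1, 4, 5, 10, 18, 6, 1, 19]


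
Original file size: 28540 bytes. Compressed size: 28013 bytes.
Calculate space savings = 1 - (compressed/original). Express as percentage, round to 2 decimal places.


ratio = compressed/original = 28013/28540 = 0.981535
savings = 1 - ratio = 1 - 0.981535 = 0.018465
as a percentage: 0.018465 * 100 = 1.85%

Space savings = 1 - 28013/28540 = 1.85%


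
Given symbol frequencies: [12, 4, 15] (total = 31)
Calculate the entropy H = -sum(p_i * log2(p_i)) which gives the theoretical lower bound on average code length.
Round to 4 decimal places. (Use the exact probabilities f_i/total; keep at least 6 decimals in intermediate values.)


Per-symbol terms -p_i * log2(p_i) with p_i = f_i/31:
  p = 12/31 = 0.387097: log2(p) = -1.369234, -p*log2(p) = 0.530026
  p = 4/31 = 0.129032: log2(p) = -2.954196, -p*log2(p) = 0.381187
  p = 15/31 = 0.483871: log2(p) = -1.047306, -p*log2(p) = 0.506761
H = 0.530026 + 0.381187 + 0.506761 = 1.417974

H = 1.418 bits/symbol


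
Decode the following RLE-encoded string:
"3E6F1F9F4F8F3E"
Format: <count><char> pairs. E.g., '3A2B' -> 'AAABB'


Expanding each <count><char> pair:
  3E -> 'EEE'
  6F -> 'FFFFFF'
  1F -> 'F'
  9F -> 'FFFFFFFFF'
  4F -> 'FFFF'
  8F -> 'FFFFFFFF'
  3E -> 'EEE'

Decoded = EEEFFFFFFFFFFFFFFFFFFFFFFFFFFFFEEE


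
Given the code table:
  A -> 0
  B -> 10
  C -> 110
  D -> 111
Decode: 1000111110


Decoding:
10 -> B
0 -> A
0 -> A
111 -> D
110 -> C


Result: BAADC


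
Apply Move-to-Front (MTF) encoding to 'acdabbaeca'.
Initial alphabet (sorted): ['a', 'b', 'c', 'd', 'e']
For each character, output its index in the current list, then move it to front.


MTF encoding:
'a': index 0 in ['a', 'b', 'c', 'd', 'e'] -> ['a', 'b', 'c', 'd', 'e']
'c': index 2 in ['a', 'b', 'c', 'd', 'e'] -> ['c', 'a', 'b', 'd', 'e']
'd': index 3 in ['c', 'a', 'b', 'd', 'e'] -> ['d', 'c', 'a', 'b', 'e']
'a': index 2 in ['d', 'c', 'a', 'b', 'e'] -> ['a', 'd', 'c', 'b', 'e']
'b': index 3 in ['a', 'd', 'c', 'b', 'e'] -> ['b', 'a', 'd', 'c', 'e']
'b': index 0 in ['b', 'a', 'd', 'c', 'e'] -> ['b', 'a', 'd', 'c', 'e']
'a': index 1 in ['b', 'a', 'd', 'c', 'e'] -> ['a', 'b', 'd', 'c', 'e']
'e': index 4 in ['a', 'b', 'd', 'c', 'e'] -> ['e', 'a', 'b', 'd', 'c']
'c': index 4 in ['e', 'a', 'b', 'd', 'c'] -> ['c', 'e', 'a', 'b', 'd']
'a': index 2 in ['c', 'e', 'a', 'b', 'd'] -> ['a', 'c', 'e', 'b', 'd']


Output: [0, 2, 3, 2, 3, 0, 1, 4, 4, 2]


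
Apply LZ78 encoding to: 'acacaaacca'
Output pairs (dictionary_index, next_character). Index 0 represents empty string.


LZ78 encoding steps:
Dictionary: {0: ''}
Step 1: w='' (idx 0), next='a' -> output (0, 'a'), add 'a' as idx 1
Step 2: w='' (idx 0), next='c' -> output (0, 'c'), add 'c' as idx 2
Step 3: w='a' (idx 1), next='c' -> output (1, 'c'), add 'ac' as idx 3
Step 4: w='a' (idx 1), next='a' -> output (1, 'a'), add 'aa' as idx 4
Step 5: w='ac' (idx 3), next='c' -> output (3, 'c'), add 'acc' as idx 5
Step 6: w='a' (idx 1), end of input -> output (1, '')


Encoded: [(0, 'a'), (0, 'c'), (1, 'c'), (1, 'a'), (3, 'c'), (1, '')]


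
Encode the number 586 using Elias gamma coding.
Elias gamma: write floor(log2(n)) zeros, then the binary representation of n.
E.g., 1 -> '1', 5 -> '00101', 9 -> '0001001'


num_bits = floor(log2(586)) + 1 = 10
leading_zeros = num_bits - 1 = 9
binary(586) = 1001001010

Elias gamma(586) = '000000000' + '1001001010' = 0000000001001001010 (19 bits)


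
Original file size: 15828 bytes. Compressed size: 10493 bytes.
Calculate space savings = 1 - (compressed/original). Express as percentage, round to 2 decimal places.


ratio = compressed/original = 10493/15828 = 0.662939
savings = 1 - ratio = 1 - 0.662939 = 0.337061
as a percentage: 0.337061 * 100 = 33.71%

Space savings = 1 - 10493/15828 = 33.71%


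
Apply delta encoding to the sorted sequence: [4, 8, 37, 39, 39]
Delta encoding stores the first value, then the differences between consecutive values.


First value: 4
Deltas:
  8 - 4 = 4
  37 - 8 = 29
  39 - 37 = 2
  39 - 39 = 0


Delta encoded: [4, 4, 29, 2, 0]


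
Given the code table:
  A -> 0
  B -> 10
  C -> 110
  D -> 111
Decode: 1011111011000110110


Decoding:
10 -> B
111 -> D
110 -> C
110 -> C
0 -> A
0 -> A
110 -> C
110 -> C


Result: BDCCAACC


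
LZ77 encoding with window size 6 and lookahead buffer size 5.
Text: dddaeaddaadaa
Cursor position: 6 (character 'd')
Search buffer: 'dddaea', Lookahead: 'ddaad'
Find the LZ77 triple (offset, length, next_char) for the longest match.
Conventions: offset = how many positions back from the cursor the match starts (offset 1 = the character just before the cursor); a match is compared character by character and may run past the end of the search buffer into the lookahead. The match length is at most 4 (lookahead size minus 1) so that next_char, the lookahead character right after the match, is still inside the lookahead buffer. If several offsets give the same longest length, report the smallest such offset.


Try each offset into the search buffer:
  offset=1 (pos 5, char 'a'): match length 0
  offset=2 (pos 4, char 'e'): match length 0
  offset=3 (pos 3, char 'a'): match length 0
  offset=4 (pos 2, char 'd'): match length 1
  offset=5 (pos 1, char 'd'): match length 3
  offset=6 (pos 0, char 'd'): match length 2
Longest match has length 3 at offset 5.
next_char = character at position 6 + 3 = 9 -> 'a'

Best match: offset=5, length=3 (matching 'dda' starting at position 1)
LZ77 triple: (5, 3, 'a')
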